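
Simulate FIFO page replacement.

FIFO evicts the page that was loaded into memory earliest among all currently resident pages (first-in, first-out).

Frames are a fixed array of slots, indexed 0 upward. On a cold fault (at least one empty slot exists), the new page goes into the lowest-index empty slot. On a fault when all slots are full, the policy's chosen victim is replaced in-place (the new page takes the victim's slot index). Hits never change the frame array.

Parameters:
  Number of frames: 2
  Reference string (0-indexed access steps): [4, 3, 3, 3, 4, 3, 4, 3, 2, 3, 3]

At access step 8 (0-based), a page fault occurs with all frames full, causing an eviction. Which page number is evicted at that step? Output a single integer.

Step 0: ref 4 -> FAULT, frames=[4,-]
Step 1: ref 3 -> FAULT, frames=[4,3]
Step 2: ref 3 -> HIT, frames=[4,3]
Step 3: ref 3 -> HIT, frames=[4,3]
Step 4: ref 4 -> HIT, frames=[4,3]
Step 5: ref 3 -> HIT, frames=[4,3]
Step 6: ref 4 -> HIT, frames=[4,3]
Step 7: ref 3 -> HIT, frames=[4,3]
Step 8: ref 2 -> FAULT, evict 4, frames=[2,3]
At step 8: evicted page 4

Answer: 4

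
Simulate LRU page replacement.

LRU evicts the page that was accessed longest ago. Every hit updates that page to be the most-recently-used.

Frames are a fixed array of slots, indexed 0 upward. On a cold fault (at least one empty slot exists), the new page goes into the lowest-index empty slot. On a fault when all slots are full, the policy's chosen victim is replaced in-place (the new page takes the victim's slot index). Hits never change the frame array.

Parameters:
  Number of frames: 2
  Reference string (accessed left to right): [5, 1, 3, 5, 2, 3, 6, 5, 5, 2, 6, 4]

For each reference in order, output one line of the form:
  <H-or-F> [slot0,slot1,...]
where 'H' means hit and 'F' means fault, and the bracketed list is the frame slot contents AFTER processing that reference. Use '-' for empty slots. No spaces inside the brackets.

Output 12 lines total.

F [5,-]
F [5,1]
F [3,1]
F [3,5]
F [2,5]
F [2,3]
F [6,3]
F [6,5]
H [6,5]
F [2,5]
F [2,6]
F [4,6]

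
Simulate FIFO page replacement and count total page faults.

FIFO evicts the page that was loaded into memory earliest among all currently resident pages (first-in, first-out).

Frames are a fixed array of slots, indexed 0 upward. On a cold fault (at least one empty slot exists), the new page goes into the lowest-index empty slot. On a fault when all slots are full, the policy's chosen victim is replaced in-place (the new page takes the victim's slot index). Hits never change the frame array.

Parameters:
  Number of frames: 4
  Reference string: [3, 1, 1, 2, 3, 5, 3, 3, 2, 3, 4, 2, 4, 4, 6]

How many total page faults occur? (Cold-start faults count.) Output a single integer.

Step 0: ref 3 → FAULT, frames=[3,-,-,-]
Step 1: ref 1 → FAULT, frames=[3,1,-,-]
Step 2: ref 1 → HIT, frames=[3,1,-,-]
Step 3: ref 2 → FAULT, frames=[3,1,2,-]
Step 4: ref 3 → HIT, frames=[3,1,2,-]
Step 5: ref 5 → FAULT, frames=[3,1,2,5]
Step 6: ref 3 → HIT, frames=[3,1,2,5]
Step 7: ref 3 → HIT, frames=[3,1,2,5]
Step 8: ref 2 → HIT, frames=[3,1,2,5]
Step 9: ref 3 → HIT, frames=[3,1,2,5]
Step 10: ref 4 → FAULT (evict 3), frames=[4,1,2,5]
Step 11: ref 2 → HIT, frames=[4,1,2,5]
Step 12: ref 4 → HIT, frames=[4,1,2,5]
Step 13: ref 4 → HIT, frames=[4,1,2,5]
Step 14: ref 6 → FAULT (evict 1), frames=[4,6,2,5]
Total faults: 6

Answer: 6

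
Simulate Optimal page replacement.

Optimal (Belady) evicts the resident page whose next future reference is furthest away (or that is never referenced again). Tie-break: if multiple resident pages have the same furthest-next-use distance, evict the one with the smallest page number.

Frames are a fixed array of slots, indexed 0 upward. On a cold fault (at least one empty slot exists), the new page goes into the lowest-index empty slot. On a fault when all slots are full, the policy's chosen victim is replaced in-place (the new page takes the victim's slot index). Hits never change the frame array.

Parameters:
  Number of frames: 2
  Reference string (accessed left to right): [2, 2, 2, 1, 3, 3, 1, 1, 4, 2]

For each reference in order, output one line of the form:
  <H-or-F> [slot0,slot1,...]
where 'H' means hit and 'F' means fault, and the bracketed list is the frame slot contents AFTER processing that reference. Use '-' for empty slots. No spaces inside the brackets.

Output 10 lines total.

F [2,-]
H [2,-]
H [2,-]
F [2,1]
F [3,1]
H [3,1]
H [3,1]
H [3,1]
F [3,4]
F [2,4]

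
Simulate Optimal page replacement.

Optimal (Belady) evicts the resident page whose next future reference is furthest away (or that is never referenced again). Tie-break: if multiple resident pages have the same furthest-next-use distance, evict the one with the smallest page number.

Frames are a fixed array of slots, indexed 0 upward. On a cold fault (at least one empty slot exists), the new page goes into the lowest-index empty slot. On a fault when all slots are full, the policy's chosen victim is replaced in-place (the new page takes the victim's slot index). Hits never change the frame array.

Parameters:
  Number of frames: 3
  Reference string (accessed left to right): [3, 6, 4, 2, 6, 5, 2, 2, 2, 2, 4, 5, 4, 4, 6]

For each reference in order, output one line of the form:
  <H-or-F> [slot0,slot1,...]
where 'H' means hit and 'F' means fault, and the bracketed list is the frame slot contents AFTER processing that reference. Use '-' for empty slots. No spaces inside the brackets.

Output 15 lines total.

F [3,-,-]
F [3,6,-]
F [3,6,4]
F [2,6,4]
H [2,6,4]
F [2,5,4]
H [2,5,4]
H [2,5,4]
H [2,5,4]
H [2,5,4]
H [2,5,4]
H [2,5,4]
H [2,5,4]
H [2,5,4]
F [6,5,4]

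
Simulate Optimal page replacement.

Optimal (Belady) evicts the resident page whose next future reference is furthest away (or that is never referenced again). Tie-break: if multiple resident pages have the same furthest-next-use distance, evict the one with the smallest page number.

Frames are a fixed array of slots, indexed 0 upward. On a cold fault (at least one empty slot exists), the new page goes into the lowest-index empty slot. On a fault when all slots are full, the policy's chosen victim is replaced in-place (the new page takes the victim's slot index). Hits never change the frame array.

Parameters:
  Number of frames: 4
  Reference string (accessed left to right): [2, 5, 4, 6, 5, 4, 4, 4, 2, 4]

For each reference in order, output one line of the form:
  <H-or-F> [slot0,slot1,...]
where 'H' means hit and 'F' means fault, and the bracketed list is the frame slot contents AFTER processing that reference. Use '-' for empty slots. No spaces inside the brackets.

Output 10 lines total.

F [2,-,-,-]
F [2,5,-,-]
F [2,5,4,-]
F [2,5,4,6]
H [2,5,4,6]
H [2,5,4,6]
H [2,5,4,6]
H [2,5,4,6]
H [2,5,4,6]
H [2,5,4,6]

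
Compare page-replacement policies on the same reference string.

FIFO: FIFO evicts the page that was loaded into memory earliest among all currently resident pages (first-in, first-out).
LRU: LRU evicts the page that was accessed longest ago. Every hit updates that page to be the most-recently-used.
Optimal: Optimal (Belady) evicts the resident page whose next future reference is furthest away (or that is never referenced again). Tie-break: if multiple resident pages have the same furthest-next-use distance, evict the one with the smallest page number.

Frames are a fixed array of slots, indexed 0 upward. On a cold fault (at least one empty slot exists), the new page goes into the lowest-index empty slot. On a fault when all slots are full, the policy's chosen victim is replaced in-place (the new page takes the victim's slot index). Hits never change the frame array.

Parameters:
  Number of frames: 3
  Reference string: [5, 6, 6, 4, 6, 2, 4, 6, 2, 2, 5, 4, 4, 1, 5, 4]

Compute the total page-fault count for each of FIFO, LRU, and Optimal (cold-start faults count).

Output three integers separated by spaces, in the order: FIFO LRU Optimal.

Answer: 7 7 6

Derivation:
--- FIFO ---
  step 0: ref 5 -> FAULT, frames=[5,-,-] (faults so far: 1)
  step 1: ref 6 -> FAULT, frames=[5,6,-] (faults so far: 2)
  step 2: ref 6 -> HIT, frames=[5,6,-] (faults so far: 2)
  step 3: ref 4 -> FAULT, frames=[5,6,4] (faults so far: 3)
  step 4: ref 6 -> HIT, frames=[5,6,4] (faults so far: 3)
  step 5: ref 2 -> FAULT, evict 5, frames=[2,6,4] (faults so far: 4)
  step 6: ref 4 -> HIT, frames=[2,6,4] (faults so far: 4)
  step 7: ref 6 -> HIT, frames=[2,6,4] (faults so far: 4)
  step 8: ref 2 -> HIT, frames=[2,6,4] (faults so far: 4)
  step 9: ref 2 -> HIT, frames=[2,6,4] (faults so far: 4)
  step 10: ref 5 -> FAULT, evict 6, frames=[2,5,4] (faults so far: 5)
  step 11: ref 4 -> HIT, frames=[2,5,4] (faults so far: 5)
  step 12: ref 4 -> HIT, frames=[2,5,4] (faults so far: 5)
  step 13: ref 1 -> FAULT, evict 4, frames=[2,5,1] (faults so far: 6)
  step 14: ref 5 -> HIT, frames=[2,5,1] (faults so far: 6)
  step 15: ref 4 -> FAULT, evict 2, frames=[4,5,1] (faults so far: 7)
  FIFO total faults: 7
--- LRU ---
  step 0: ref 5 -> FAULT, frames=[5,-,-] (faults so far: 1)
  step 1: ref 6 -> FAULT, frames=[5,6,-] (faults so far: 2)
  step 2: ref 6 -> HIT, frames=[5,6,-] (faults so far: 2)
  step 3: ref 4 -> FAULT, frames=[5,6,4] (faults so far: 3)
  step 4: ref 6 -> HIT, frames=[5,6,4] (faults so far: 3)
  step 5: ref 2 -> FAULT, evict 5, frames=[2,6,4] (faults so far: 4)
  step 6: ref 4 -> HIT, frames=[2,6,4] (faults so far: 4)
  step 7: ref 6 -> HIT, frames=[2,6,4] (faults so far: 4)
  step 8: ref 2 -> HIT, frames=[2,6,4] (faults so far: 4)
  step 9: ref 2 -> HIT, frames=[2,6,4] (faults so far: 4)
  step 10: ref 5 -> FAULT, evict 4, frames=[2,6,5] (faults so far: 5)
  step 11: ref 4 -> FAULT, evict 6, frames=[2,4,5] (faults so far: 6)
  step 12: ref 4 -> HIT, frames=[2,4,5] (faults so far: 6)
  step 13: ref 1 -> FAULT, evict 2, frames=[1,4,5] (faults so far: 7)
  step 14: ref 5 -> HIT, frames=[1,4,5] (faults so far: 7)
  step 15: ref 4 -> HIT, frames=[1,4,5] (faults so far: 7)
  LRU total faults: 7
--- Optimal ---
  step 0: ref 5 -> FAULT, frames=[5,-,-] (faults so far: 1)
  step 1: ref 6 -> FAULT, frames=[5,6,-] (faults so far: 2)
  step 2: ref 6 -> HIT, frames=[5,6,-] (faults so far: 2)
  step 3: ref 4 -> FAULT, frames=[5,6,4] (faults so far: 3)
  step 4: ref 6 -> HIT, frames=[5,6,4] (faults so far: 3)
  step 5: ref 2 -> FAULT, evict 5, frames=[2,6,4] (faults so far: 4)
  step 6: ref 4 -> HIT, frames=[2,6,4] (faults so far: 4)
  step 7: ref 6 -> HIT, frames=[2,6,4] (faults so far: 4)
  step 8: ref 2 -> HIT, frames=[2,6,4] (faults so far: 4)
  step 9: ref 2 -> HIT, frames=[2,6,4] (faults so far: 4)
  step 10: ref 5 -> FAULT, evict 2, frames=[5,6,4] (faults so far: 5)
  step 11: ref 4 -> HIT, frames=[5,6,4] (faults so far: 5)
  step 12: ref 4 -> HIT, frames=[5,6,4] (faults so far: 5)
  step 13: ref 1 -> FAULT, evict 6, frames=[5,1,4] (faults so far: 6)
  step 14: ref 5 -> HIT, frames=[5,1,4] (faults so far: 6)
  step 15: ref 4 -> HIT, frames=[5,1,4] (faults so far: 6)
  Optimal total faults: 6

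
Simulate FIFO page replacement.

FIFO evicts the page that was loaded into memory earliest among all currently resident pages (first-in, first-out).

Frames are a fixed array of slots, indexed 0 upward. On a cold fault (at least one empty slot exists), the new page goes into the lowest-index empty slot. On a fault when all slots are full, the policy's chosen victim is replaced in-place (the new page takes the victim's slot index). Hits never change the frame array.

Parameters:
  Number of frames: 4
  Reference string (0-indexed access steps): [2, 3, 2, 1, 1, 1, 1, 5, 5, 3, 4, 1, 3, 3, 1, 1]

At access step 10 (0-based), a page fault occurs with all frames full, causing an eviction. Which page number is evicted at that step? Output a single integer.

Step 0: ref 2 -> FAULT, frames=[2,-,-,-]
Step 1: ref 3 -> FAULT, frames=[2,3,-,-]
Step 2: ref 2 -> HIT, frames=[2,3,-,-]
Step 3: ref 1 -> FAULT, frames=[2,3,1,-]
Step 4: ref 1 -> HIT, frames=[2,3,1,-]
Step 5: ref 1 -> HIT, frames=[2,3,1,-]
Step 6: ref 1 -> HIT, frames=[2,3,1,-]
Step 7: ref 5 -> FAULT, frames=[2,3,1,5]
Step 8: ref 5 -> HIT, frames=[2,3,1,5]
Step 9: ref 3 -> HIT, frames=[2,3,1,5]
Step 10: ref 4 -> FAULT, evict 2, frames=[4,3,1,5]
At step 10: evicted page 2

Answer: 2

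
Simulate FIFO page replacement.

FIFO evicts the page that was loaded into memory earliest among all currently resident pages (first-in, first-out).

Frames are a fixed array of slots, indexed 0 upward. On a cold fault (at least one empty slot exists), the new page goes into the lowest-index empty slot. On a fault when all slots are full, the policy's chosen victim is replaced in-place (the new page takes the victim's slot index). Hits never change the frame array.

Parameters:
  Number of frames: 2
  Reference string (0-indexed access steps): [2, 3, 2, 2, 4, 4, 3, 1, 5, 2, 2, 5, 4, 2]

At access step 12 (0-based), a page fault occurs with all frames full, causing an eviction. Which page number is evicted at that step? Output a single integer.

Answer: 5

Derivation:
Step 0: ref 2 -> FAULT, frames=[2,-]
Step 1: ref 3 -> FAULT, frames=[2,3]
Step 2: ref 2 -> HIT, frames=[2,3]
Step 3: ref 2 -> HIT, frames=[2,3]
Step 4: ref 4 -> FAULT, evict 2, frames=[4,3]
Step 5: ref 4 -> HIT, frames=[4,3]
Step 6: ref 3 -> HIT, frames=[4,3]
Step 7: ref 1 -> FAULT, evict 3, frames=[4,1]
Step 8: ref 5 -> FAULT, evict 4, frames=[5,1]
Step 9: ref 2 -> FAULT, evict 1, frames=[5,2]
Step 10: ref 2 -> HIT, frames=[5,2]
Step 11: ref 5 -> HIT, frames=[5,2]
Step 12: ref 4 -> FAULT, evict 5, frames=[4,2]
At step 12: evicted page 5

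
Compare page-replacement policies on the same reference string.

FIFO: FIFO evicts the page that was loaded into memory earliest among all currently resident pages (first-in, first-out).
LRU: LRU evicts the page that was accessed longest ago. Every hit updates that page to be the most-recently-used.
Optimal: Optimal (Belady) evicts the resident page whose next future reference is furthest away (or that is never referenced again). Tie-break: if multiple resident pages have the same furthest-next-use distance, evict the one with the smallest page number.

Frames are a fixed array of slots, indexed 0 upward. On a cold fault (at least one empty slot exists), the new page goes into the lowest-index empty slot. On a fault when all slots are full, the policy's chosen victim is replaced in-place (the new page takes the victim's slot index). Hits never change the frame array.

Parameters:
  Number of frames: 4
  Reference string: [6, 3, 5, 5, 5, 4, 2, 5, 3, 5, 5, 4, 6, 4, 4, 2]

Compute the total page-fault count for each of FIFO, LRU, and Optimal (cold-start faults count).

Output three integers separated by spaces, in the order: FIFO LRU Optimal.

--- FIFO ---
  step 0: ref 6 -> FAULT, frames=[6,-,-,-] (faults so far: 1)
  step 1: ref 3 -> FAULT, frames=[6,3,-,-] (faults so far: 2)
  step 2: ref 5 -> FAULT, frames=[6,3,5,-] (faults so far: 3)
  step 3: ref 5 -> HIT, frames=[6,3,5,-] (faults so far: 3)
  step 4: ref 5 -> HIT, frames=[6,3,5,-] (faults so far: 3)
  step 5: ref 4 -> FAULT, frames=[6,3,5,4] (faults so far: 4)
  step 6: ref 2 -> FAULT, evict 6, frames=[2,3,5,4] (faults so far: 5)
  step 7: ref 5 -> HIT, frames=[2,3,5,4] (faults so far: 5)
  step 8: ref 3 -> HIT, frames=[2,3,5,4] (faults so far: 5)
  step 9: ref 5 -> HIT, frames=[2,3,5,4] (faults so far: 5)
  step 10: ref 5 -> HIT, frames=[2,3,5,4] (faults so far: 5)
  step 11: ref 4 -> HIT, frames=[2,3,5,4] (faults so far: 5)
  step 12: ref 6 -> FAULT, evict 3, frames=[2,6,5,4] (faults so far: 6)
  step 13: ref 4 -> HIT, frames=[2,6,5,4] (faults so far: 6)
  step 14: ref 4 -> HIT, frames=[2,6,5,4] (faults so far: 6)
  step 15: ref 2 -> HIT, frames=[2,6,5,4] (faults so far: 6)
  FIFO total faults: 6
--- LRU ---
  step 0: ref 6 -> FAULT, frames=[6,-,-,-] (faults so far: 1)
  step 1: ref 3 -> FAULT, frames=[6,3,-,-] (faults so far: 2)
  step 2: ref 5 -> FAULT, frames=[6,3,5,-] (faults so far: 3)
  step 3: ref 5 -> HIT, frames=[6,3,5,-] (faults so far: 3)
  step 4: ref 5 -> HIT, frames=[6,3,5,-] (faults so far: 3)
  step 5: ref 4 -> FAULT, frames=[6,3,5,4] (faults so far: 4)
  step 6: ref 2 -> FAULT, evict 6, frames=[2,3,5,4] (faults so far: 5)
  step 7: ref 5 -> HIT, frames=[2,3,5,4] (faults so far: 5)
  step 8: ref 3 -> HIT, frames=[2,3,5,4] (faults so far: 5)
  step 9: ref 5 -> HIT, frames=[2,3,5,4] (faults so far: 5)
  step 10: ref 5 -> HIT, frames=[2,3,5,4] (faults so far: 5)
  step 11: ref 4 -> HIT, frames=[2,3,5,4] (faults so far: 5)
  step 12: ref 6 -> FAULT, evict 2, frames=[6,3,5,4] (faults so far: 6)
  step 13: ref 4 -> HIT, frames=[6,3,5,4] (faults so far: 6)
  step 14: ref 4 -> HIT, frames=[6,3,5,4] (faults so far: 6)
  step 15: ref 2 -> FAULT, evict 3, frames=[6,2,5,4] (faults so far: 7)
  LRU total faults: 7
--- Optimal ---
  step 0: ref 6 -> FAULT, frames=[6,-,-,-] (faults so far: 1)
  step 1: ref 3 -> FAULT, frames=[6,3,-,-] (faults so far: 2)
  step 2: ref 5 -> FAULT, frames=[6,3,5,-] (faults so far: 3)
  step 3: ref 5 -> HIT, frames=[6,3,5,-] (faults so far: 3)
  step 4: ref 5 -> HIT, frames=[6,3,5,-] (faults so far: 3)
  step 5: ref 4 -> FAULT, frames=[6,3,5,4] (faults so far: 4)
  step 6: ref 2 -> FAULT, evict 6, frames=[2,3,5,4] (faults so far: 5)
  step 7: ref 5 -> HIT, frames=[2,3,5,4] (faults so far: 5)
  step 8: ref 3 -> HIT, frames=[2,3,5,4] (faults so far: 5)
  step 9: ref 5 -> HIT, frames=[2,3,5,4] (faults so far: 5)
  step 10: ref 5 -> HIT, frames=[2,3,5,4] (faults so far: 5)
  step 11: ref 4 -> HIT, frames=[2,3,5,4] (faults so far: 5)
  step 12: ref 6 -> FAULT, evict 3, frames=[2,6,5,4] (faults so far: 6)
  step 13: ref 4 -> HIT, frames=[2,6,5,4] (faults so far: 6)
  step 14: ref 4 -> HIT, frames=[2,6,5,4] (faults so far: 6)
  step 15: ref 2 -> HIT, frames=[2,6,5,4] (faults so far: 6)
  Optimal total faults: 6

Answer: 6 7 6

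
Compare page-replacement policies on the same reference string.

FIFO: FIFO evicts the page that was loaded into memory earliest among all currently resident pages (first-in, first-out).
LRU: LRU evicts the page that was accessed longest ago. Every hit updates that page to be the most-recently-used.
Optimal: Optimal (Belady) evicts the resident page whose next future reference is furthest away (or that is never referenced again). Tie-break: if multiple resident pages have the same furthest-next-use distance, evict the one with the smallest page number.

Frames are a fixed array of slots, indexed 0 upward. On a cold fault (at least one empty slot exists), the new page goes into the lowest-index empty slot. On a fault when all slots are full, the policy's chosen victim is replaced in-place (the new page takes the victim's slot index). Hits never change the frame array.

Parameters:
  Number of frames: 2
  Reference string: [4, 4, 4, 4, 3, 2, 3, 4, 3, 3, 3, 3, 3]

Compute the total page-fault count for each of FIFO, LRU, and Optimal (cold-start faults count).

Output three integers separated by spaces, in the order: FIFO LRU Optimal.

Answer: 5 4 4

Derivation:
--- FIFO ---
  step 0: ref 4 -> FAULT, frames=[4,-] (faults so far: 1)
  step 1: ref 4 -> HIT, frames=[4,-] (faults so far: 1)
  step 2: ref 4 -> HIT, frames=[4,-] (faults so far: 1)
  step 3: ref 4 -> HIT, frames=[4,-] (faults so far: 1)
  step 4: ref 3 -> FAULT, frames=[4,3] (faults so far: 2)
  step 5: ref 2 -> FAULT, evict 4, frames=[2,3] (faults so far: 3)
  step 6: ref 3 -> HIT, frames=[2,3] (faults so far: 3)
  step 7: ref 4 -> FAULT, evict 3, frames=[2,4] (faults so far: 4)
  step 8: ref 3 -> FAULT, evict 2, frames=[3,4] (faults so far: 5)
  step 9: ref 3 -> HIT, frames=[3,4] (faults so far: 5)
  step 10: ref 3 -> HIT, frames=[3,4] (faults so far: 5)
  step 11: ref 3 -> HIT, frames=[3,4] (faults so far: 5)
  step 12: ref 3 -> HIT, frames=[3,4] (faults so far: 5)
  FIFO total faults: 5
--- LRU ---
  step 0: ref 4 -> FAULT, frames=[4,-] (faults so far: 1)
  step 1: ref 4 -> HIT, frames=[4,-] (faults so far: 1)
  step 2: ref 4 -> HIT, frames=[4,-] (faults so far: 1)
  step 3: ref 4 -> HIT, frames=[4,-] (faults so far: 1)
  step 4: ref 3 -> FAULT, frames=[4,3] (faults so far: 2)
  step 5: ref 2 -> FAULT, evict 4, frames=[2,3] (faults so far: 3)
  step 6: ref 3 -> HIT, frames=[2,3] (faults so far: 3)
  step 7: ref 4 -> FAULT, evict 2, frames=[4,3] (faults so far: 4)
  step 8: ref 3 -> HIT, frames=[4,3] (faults so far: 4)
  step 9: ref 3 -> HIT, frames=[4,3] (faults so far: 4)
  step 10: ref 3 -> HIT, frames=[4,3] (faults so far: 4)
  step 11: ref 3 -> HIT, frames=[4,3] (faults so far: 4)
  step 12: ref 3 -> HIT, frames=[4,3] (faults so far: 4)
  LRU total faults: 4
--- Optimal ---
  step 0: ref 4 -> FAULT, frames=[4,-] (faults so far: 1)
  step 1: ref 4 -> HIT, frames=[4,-] (faults so far: 1)
  step 2: ref 4 -> HIT, frames=[4,-] (faults so far: 1)
  step 3: ref 4 -> HIT, frames=[4,-] (faults so far: 1)
  step 4: ref 3 -> FAULT, frames=[4,3] (faults so far: 2)
  step 5: ref 2 -> FAULT, evict 4, frames=[2,3] (faults so far: 3)
  step 6: ref 3 -> HIT, frames=[2,3] (faults so far: 3)
  step 7: ref 4 -> FAULT, evict 2, frames=[4,3] (faults so far: 4)
  step 8: ref 3 -> HIT, frames=[4,3] (faults so far: 4)
  step 9: ref 3 -> HIT, frames=[4,3] (faults so far: 4)
  step 10: ref 3 -> HIT, frames=[4,3] (faults so far: 4)
  step 11: ref 3 -> HIT, frames=[4,3] (faults so far: 4)
  step 12: ref 3 -> HIT, frames=[4,3] (faults so far: 4)
  Optimal total faults: 4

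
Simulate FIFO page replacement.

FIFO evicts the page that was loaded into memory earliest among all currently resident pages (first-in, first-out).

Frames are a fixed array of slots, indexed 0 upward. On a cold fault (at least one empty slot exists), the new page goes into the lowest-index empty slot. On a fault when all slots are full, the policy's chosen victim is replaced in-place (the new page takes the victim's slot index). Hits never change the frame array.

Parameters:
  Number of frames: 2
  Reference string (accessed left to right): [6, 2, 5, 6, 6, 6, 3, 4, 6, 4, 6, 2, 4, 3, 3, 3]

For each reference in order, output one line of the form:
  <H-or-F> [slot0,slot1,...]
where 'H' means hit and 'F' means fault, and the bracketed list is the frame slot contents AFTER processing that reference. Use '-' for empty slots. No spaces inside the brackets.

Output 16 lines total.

F [6,-]
F [6,2]
F [5,2]
F [5,6]
H [5,6]
H [5,6]
F [3,6]
F [3,4]
F [6,4]
H [6,4]
H [6,4]
F [6,2]
F [4,2]
F [4,3]
H [4,3]
H [4,3]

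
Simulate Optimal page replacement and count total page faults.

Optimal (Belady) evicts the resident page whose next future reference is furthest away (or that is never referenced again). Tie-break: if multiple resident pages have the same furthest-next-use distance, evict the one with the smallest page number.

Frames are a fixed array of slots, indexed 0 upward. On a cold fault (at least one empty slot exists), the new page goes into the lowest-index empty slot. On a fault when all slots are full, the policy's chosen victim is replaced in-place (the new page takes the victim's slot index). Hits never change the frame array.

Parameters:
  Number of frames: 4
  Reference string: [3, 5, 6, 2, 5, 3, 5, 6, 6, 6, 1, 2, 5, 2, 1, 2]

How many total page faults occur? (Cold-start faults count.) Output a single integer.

Answer: 5

Derivation:
Step 0: ref 3 → FAULT, frames=[3,-,-,-]
Step 1: ref 5 → FAULT, frames=[3,5,-,-]
Step 2: ref 6 → FAULT, frames=[3,5,6,-]
Step 3: ref 2 → FAULT, frames=[3,5,6,2]
Step 4: ref 5 → HIT, frames=[3,5,6,2]
Step 5: ref 3 → HIT, frames=[3,5,6,2]
Step 6: ref 5 → HIT, frames=[3,5,6,2]
Step 7: ref 6 → HIT, frames=[3,5,6,2]
Step 8: ref 6 → HIT, frames=[3,5,6,2]
Step 9: ref 6 → HIT, frames=[3,5,6,2]
Step 10: ref 1 → FAULT (evict 3), frames=[1,5,6,2]
Step 11: ref 2 → HIT, frames=[1,5,6,2]
Step 12: ref 5 → HIT, frames=[1,5,6,2]
Step 13: ref 2 → HIT, frames=[1,5,6,2]
Step 14: ref 1 → HIT, frames=[1,5,6,2]
Step 15: ref 2 → HIT, frames=[1,5,6,2]
Total faults: 5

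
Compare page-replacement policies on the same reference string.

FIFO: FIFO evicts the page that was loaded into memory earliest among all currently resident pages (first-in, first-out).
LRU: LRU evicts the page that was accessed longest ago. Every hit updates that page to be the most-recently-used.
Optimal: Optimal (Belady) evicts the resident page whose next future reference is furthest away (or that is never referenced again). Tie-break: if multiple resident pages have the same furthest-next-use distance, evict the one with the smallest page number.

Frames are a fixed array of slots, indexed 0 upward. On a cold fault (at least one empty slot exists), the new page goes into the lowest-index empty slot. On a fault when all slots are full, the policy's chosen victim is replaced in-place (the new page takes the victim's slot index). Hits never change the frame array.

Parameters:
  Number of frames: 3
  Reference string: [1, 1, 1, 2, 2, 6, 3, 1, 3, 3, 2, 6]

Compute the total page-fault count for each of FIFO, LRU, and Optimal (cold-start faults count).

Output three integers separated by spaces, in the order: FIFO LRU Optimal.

--- FIFO ---
  step 0: ref 1 -> FAULT, frames=[1,-,-] (faults so far: 1)
  step 1: ref 1 -> HIT, frames=[1,-,-] (faults so far: 1)
  step 2: ref 1 -> HIT, frames=[1,-,-] (faults so far: 1)
  step 3: ref 2 -> FAULT, frames=[1,2,-] (faults so far: 2)
  step 4: ref 2 -> HIT, frames=[1,2,-] (faults so far: 2)
  step 5: ref 6 -> FAULT, frames=[1,2,6] (faults so far: 3)
  step 6: ref 3 -> FAULT, evict 1, frames=[3,2,6] (faults so far: 4)
  step 7: ref 1 -> FAULT, evict 2, frames=[3,1,6] (faults so far: 5)
  step 8: ref 3 -> HIT, frames=[3,1,6] (faults so far: 5)
  step 9: ref 3 -> HIT, frames=[3,1,6] (faults so far: 5)
  step 10: ref 2 -> FAULT, evict 6, frames=[3,1,2] (faults so far: 6)
  step 11: ref 6 -> FAULT, evict 3, frames=[6,1,2] (faults so far: 7)
  FIFO total faults: 7
--- LRU ---
  step 0: ref 1 -> FAULT, frames=[1,-,-] (faults so far: 1)
  step 1: ref 1 -> HIT, frames=[1,-,-] (faults so far: 1)
  step 2: ref 1 -> HIT, frames=[1,-,-] (faults so far: 1)
  step 3: ref 2 -> FAULT, frames=[1,2,-] (faults so far: 2)
  step 4: ref 2 -> HIT, frames=[1,2,-] (faults so far: 2)
  step 5: ref 6 -> FAULT, frames=[1,2,6] (faults so far: 3)
  step 6: ref 3 -> FAULT, evict 1, frames=[3,2,6] (faults so far: 4)
  step 7: ref 1 -> FAULT, evict 2, frames=[3,1,6] (faults so far: 5)
  step 8: ref 3 -> HIT, frames=[3,1,6] (faults so far: 5)
  step 9: ref 3 -> HIT, frames=[3,1,6] (faults so far: 5)
  step 10: ref 2 -> FAULT, evict 6, frames=[3,1,2] (faults so far: 6)
  step 11: ref 6 -> FAULT, evict 1, frames=[3,6,2] (faults so far: 7)
  LRU total faults: 7
--- Optimal ---
  step 0: ref 1 -> FAULT, frames=[1,-,-] (faults so far: 1)
  step 1: ref 1 -> HIT, frames=[1,-,-] (faults so far: 1)
  step 2: ref 1 -> HIT, frames=[1,-,-] (faults so far: 1)
  step 3: ref 2 -> FAULT, frames=[1,2,-] (faults so far: 2)
  step 4: ref 2 -> HIT, frames=[1,2,-] (faults so far: 2)
  step 5: ref 6 -> FAULT, frames=[1,2,6] (faults so far: 3)
  step 6: ref 3 -> FAULT, evict 6, frames=[1,2,3] (faults so far: 4)
  step 7: ref 1 -> HIT, frames=[1,2,3] (faults so far: 4)
  step 8: ref 3 -> HIT, frames=[1,2,3] (faults so far: 4)
  step 9: ref 3 -> HIT, frames=[1,2,3] (faults so far: 4)
  step 10: ref 2 -> HIT, frames=[1,2,3] (faults so far: 4)
  step 11: ref 6 -> FAULT, evict 1, frames=[6,2,3] (faults so far: 5)
  Optimal total faults: 5

Answer: 7 7 5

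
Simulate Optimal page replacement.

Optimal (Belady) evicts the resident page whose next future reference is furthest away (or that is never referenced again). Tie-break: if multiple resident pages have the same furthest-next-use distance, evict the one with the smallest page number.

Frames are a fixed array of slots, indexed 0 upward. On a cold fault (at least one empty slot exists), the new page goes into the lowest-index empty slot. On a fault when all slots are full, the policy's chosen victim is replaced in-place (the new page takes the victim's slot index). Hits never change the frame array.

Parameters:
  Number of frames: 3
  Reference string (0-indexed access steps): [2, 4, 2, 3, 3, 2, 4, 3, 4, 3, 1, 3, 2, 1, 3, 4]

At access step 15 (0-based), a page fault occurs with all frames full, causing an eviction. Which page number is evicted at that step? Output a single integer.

Answer: 1

Derivation:
Step 0: ref 2 -> FAULT, frames=[2,-,-]
Step 1: ref 4 -> FAULT, frames=[2,4,-]
Step 2: ref 2 -> HIT, frames=[2,4,-]
Step 3: ref 3 -> FAULT, frames=[2,4,3]
Step 4: ref 3 -> HIT, frames=[2,4,3]
Step 5: ref 2 -> HIT, frames=[2,4,3]
Step 6: ref 4 -> HIT, frames=[2,4,3]
Step 7: ref 3 -> HIT, frames=[2,4,3]
Step 8: ref 4 -> HIT, frames=[2,4,3]
Step 9: ref 3 -> HIT, frames=[2,4,3]
Step 10: ref 1 -> FAULT, evict 4, frames=[2,1,3]
Step 11: ref 3 -> HIT, frames=[2,1,3]
Step 12: ref 2 -> HIT, frames=[2,1,3]
Step 13: ref 1 -> HIT, frames=[2,1,3]
Step 14: ref 3 -> HIT, frames=[2,1,3]
Step 15: ref 4 -> FAULT, evict 1, frames=[2,4,3]
At step 15: evicted page 1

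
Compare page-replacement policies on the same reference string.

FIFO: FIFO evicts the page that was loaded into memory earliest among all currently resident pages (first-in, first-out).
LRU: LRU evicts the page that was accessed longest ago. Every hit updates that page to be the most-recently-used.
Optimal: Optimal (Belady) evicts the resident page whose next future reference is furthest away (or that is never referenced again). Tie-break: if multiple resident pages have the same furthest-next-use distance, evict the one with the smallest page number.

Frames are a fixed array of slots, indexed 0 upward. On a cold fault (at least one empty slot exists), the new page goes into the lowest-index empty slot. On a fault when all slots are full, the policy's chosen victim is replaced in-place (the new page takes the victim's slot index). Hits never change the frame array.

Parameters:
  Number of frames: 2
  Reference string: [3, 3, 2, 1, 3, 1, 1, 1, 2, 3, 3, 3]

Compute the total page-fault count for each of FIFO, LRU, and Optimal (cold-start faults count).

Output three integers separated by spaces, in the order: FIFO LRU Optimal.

Answer: 5 6 4

Derivation:
--- FIFO ---
  step 0: ref 3 -> FAULT, frames=[3,-] (faults so far: 1)
  step 1: ref 3 -> HIT, frames=[3,-] (faults so far: 1)
  step 2: ref 2 -> FAULT, frames=[3,2] (faults so far: 2)
  step 3: ref 1 -> FAULT, evict 3, frames=[1,2] (faults so far: 3)
  step 4: ref 3 -> FAULT, evict 2, frames=[1,3] (faults so far: 4)
  step 5: ref 1 -> HIT, frames=[1,3] (faults so far: 4)
  step 6: ref 1 -> HIT, frames=[1,3] (faults so far: 4)
  step 7: ref 1 -> HIT, frames=[1,3] (faults so far: 4)
  step 8: ref 2 -> FAULT, evict 1, frames=[2,3] (faults so far: 5)
  step 9: ref 3 -> HIT, frames=[2,3] (faults so far: 5)
  step 10: ref 3 -> HIT, frames=[2,3] (faults so far: 5)
  step 11: ref 3 -> HIT, frames=[2,3] (faults so far: 5)
  FIFO total faults: 5
--- LRU ---
  step 0: ref 3 -> FAULT, frames=[3,-] (faults so far: 1)
  step 1: ref 3 -> HIT, frames=[3,-] (faults so far: 1)
  step 2: ref 2 -> FAULT, frames=[3,2] (faults so far: 2)
  step 3: ref 1 -> FAULT, evict 3, frames=[1,2] (faults so far: 3)
  step 4: ref 3 -> FAULT, evict 2, frames=[1,3] (faults so far: 4)
  step 5: ref 1 -> HIT, frames=[1,3] (faults so far: 4)
  step 6: ref 1 -> HIT, frames=[1,3] (faults so far: 4)
  step 7: ref 1 -> HIT, frames=[1,3] (faults so far: 4)
  step 8: ref 2 -> FAULT, evict 3, frames=[1,2] (faults so far: 5)
  step 9: ref 3 -> FAULT, evict 1, frames=[3,2] (faults so far: 6)
  step 10: ref 3 -> HIT, frames=[3,2] (faults so far: 6)
  step 11: ref 3 -> HIT, frames=[3,2] (faults so far: 6)
  LRU total faults: 6
--- Optimal ---
  step 0: ref 3 -> FAULT, frames=[3,-] (faults so far: 1)
  step 1: ref 3 -> HIT, frames=[3,-] (faults so far: 1)
  step 2: ref 2 -> FAULT, frames=[3,2] (faults so far: 2)
  step 3: ref 1 -> FAULT, evict 2, frames=[3,1] (faults so far: 3)
  step 4: ref 3 -> HIT, frames=[3,1] (faults so far: 3)
  step 5: ref 1 -> HIT, frames=[3,1] (faults so far: 3)
  step 6: ref 1 -> HIT, frames=[3,1] (faults so far: 3)
  step 7: ref 1 -> HIT, frames=[3,1] (faults so far: 3)
  step 8: ref 2 -> FAULT, evict 1, frames=[3,2] (faults so far: 4)
  step 9: ref 3 -> HIT, frames=[3,2] (faults so far: 4)
  step 10: ref 3 -> HIT, frames=[3,2] (faults so far: 4)
  step 11: ref 3 -> HIT, frames=[3,2] (faults so far: 4)
  Optimal total faults: 4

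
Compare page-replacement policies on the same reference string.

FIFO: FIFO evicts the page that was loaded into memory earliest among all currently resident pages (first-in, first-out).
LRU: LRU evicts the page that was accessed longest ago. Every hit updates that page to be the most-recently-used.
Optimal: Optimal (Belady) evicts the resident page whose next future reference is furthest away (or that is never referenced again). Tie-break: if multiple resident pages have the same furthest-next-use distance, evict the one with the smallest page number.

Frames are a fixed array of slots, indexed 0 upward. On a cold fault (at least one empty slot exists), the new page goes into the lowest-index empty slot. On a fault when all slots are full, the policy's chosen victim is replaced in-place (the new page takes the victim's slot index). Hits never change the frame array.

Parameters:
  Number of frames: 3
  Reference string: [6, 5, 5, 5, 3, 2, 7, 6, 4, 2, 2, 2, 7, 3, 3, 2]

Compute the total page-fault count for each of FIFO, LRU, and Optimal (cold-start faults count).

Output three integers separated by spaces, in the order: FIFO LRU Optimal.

Answer: 10 10 7

Derivation:
--- FIFO ---
  step 0: ref 6 -> FAULT, frames=[6,-,-] (faults so far: 1)
  step 1: ref 5 -> FAULT, frames=[6,5,-] (faults so far: 2)
  step 2: ref 5 -> HIT, frames=[6,5,-] (faults so far: 2)
  step 3: ref 5 -> HIT, frames=[6,5,-] (faults so far: 2)
  step 4: ref 3 -> FAULT, frames=[6,5,3] (faults so far: 3)
  step 5: ref 2 -> FAULT, evict 6, frames=[2,5,3] (faults so far: 4)
  step 6: ref 7 -> FAULT, evict 5, frames=[2,7,3] (faults so far: 5)
  step 7: ref 6 -> FAULT, evict 3, frames=[2,7,6] (faults so far: 6)
  step 8: ref 4 -> FAULT, evict 2, frames=[4,7,6] (faults so far: 7)
  step 9: ref 2 -> FAULT, evict 7, frames=[4,2,6] (faults so far: 8)
  step 10: ref 2 -> HIT, frames=[4,2,6] (faults so far: 8)
  step 11: ref 2 -> HIT, frames=[4,2,6] (faults so far: 8)
  step 12: ref 7 -> FAULT, evict 6, frames=[4,2,7] (faults so far: 9)
  step 13: ref 3 -> FAULT, evict 4, frames=[3,2,7] (faults so far: 10)
  step 14: ref 3 -> HIT, frames=[3,2,7] (faults so far: 10)
  step 15: ref 2 -> HIT, frames=[3,2,7] (faults so far: 10)
  FIFO total faults: 10
--- LRU ---
  step 0: ref 6 -> FAULT, frames=[6,-,-] (faults so far: 1)
  step 1: ref 5 -> FAULT, frames=[6,5,-] (faults so far: 2)
  step 2: ref 5 -> HIT, frames=[6,5,-] (faults so far: 2)
  step 3: ref 5 -> HIT, frames=[6,5,-] (faults so far: 2)
  step 4: ref 3 -> FAULT, frames=[6,5,3] (faults so far: 3)
  step 5: ref 2 -> FAULT, evict 6, frames=[2,5,3] (faults so far: 4)
  step 6: ref 7 -> FAULT, evict 5, frames=[2,7,3] (faults so far: 5)
  step 7: ref 6 -> FAULT, evict 3, frames=[2,7,6] (faults so far: 6)
  step 8: ref 4 -> FAULT, evict 2, frames=[4,7,6] (faults so far: 7)
  step 9: ref 2 -> FAULT, evict 7, frames=[4,2,6] (faults so far: 8)
  step 10: ref 2 -> HIT, frames=[4,2,6] (faults so far: 8)
  step 11: ref 2 -> HIT, frames=[4,2,6] (faults so far: 8)
  step 12: ref 7 -> FAULT, evict 6, frames=[4,2,7] (faults so far: 9)
  step 13: ref 3 -> FAULT, evict 4, frames=[3,2,7] (faults so far: 10)
  step 14: ref 3 -> HIT, frames=[3,2,7] (faults so far: 10)
  step 15: ref 2 -> HIT, frames=[3,2,7] (faults so far: 10)
  LRU total faults: 10
--- Optimal ---
  step 0: ref 6 -> FAULT, frames=[6,-,-] (faults so far: 1)
  step 1: ref 5 -> FAULT, frames=[6,5,-] (faults so far: 2)
  step 2: ref 5 -> HIT, frames=[6,5,-] (faults so far: 2)
  step 3: ref 5 -> HIT, frames=[6,5,-] (faults so far: 2)
  step 4: ref 3 -> FAULT, frames=[6,5,3] (faults so far: 3)
  step 5: ref 2 -> FAULT, evict 5, frames=[6,2,3] (faults so far: 4)
  step 6: ref 7 -> FAULT, evict 3, frames=[6,2,7] (faults so far: 5)
  step 7: ref 6 -> HIT, frames=[6,2,7] (faults so far: 5)
  step 8: ref 4 -> FAULT, evict 6, frames=[4,2,7] (faults so far: 6)
  step 9: ref 2 -> HIT, frames=[4,2,7] (faults so far: 6)
  step 10: ref 2 -> HIT, frames=[4,2,7] (faults so far: 6)
  step 11: ref 2 -> HIT, frames=[4,2,7] (faults so far: 6)
  step 12: ref 7 -> HIT, frames=[4,2,7] (faults so far: 6)
  step 13: ref 3 -> FAULT, evict 4, frames=[3,2,7] (faults so far: 7)
  step 14: ref 3 -> HIT, frames=[3,2,7] (faults so far: 7)
  step 15: ref 2 -> HIT, frames=[3,2,7] (faults so far: 7)
  Optimal total faults: 7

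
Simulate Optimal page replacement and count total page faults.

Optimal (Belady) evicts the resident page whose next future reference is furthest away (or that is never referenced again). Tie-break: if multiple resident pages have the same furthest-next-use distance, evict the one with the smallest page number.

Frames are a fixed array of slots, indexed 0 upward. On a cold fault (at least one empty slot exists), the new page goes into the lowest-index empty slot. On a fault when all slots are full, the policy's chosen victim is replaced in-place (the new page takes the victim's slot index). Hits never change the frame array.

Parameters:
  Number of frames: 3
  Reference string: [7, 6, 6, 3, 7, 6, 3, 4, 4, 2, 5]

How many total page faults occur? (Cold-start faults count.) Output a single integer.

Step 0: ref 7 → FAULT, frames=[7,-,-]
Step 1: ref 6 → FAULT, frames=[7,6,-]
Step 2: ref 6 → HIT, frames=[7,6,-]
Step 3: ref 3 → FAULT, frames=[7,6,3]
Step 4: ref 7 → HIT, frames=[7,6,3]
Step 5: ref 6 → HIT, frames=[7,6,3]
Step 6: ref 3 → HIT, frames=[7,6,3]
Step 7: ref 4 → FAULT (evict 3), frames=[7,6,4]
Step 8: ref 4 → HIT, frames=[7,6,4]
Step 9: ref 2 → FAULT (evict 4), frames=[7,6,2]
Step 10: ref 5 → FAULT (evict 2), frames=[7,6,5]
Total faults: 6

Answer: 6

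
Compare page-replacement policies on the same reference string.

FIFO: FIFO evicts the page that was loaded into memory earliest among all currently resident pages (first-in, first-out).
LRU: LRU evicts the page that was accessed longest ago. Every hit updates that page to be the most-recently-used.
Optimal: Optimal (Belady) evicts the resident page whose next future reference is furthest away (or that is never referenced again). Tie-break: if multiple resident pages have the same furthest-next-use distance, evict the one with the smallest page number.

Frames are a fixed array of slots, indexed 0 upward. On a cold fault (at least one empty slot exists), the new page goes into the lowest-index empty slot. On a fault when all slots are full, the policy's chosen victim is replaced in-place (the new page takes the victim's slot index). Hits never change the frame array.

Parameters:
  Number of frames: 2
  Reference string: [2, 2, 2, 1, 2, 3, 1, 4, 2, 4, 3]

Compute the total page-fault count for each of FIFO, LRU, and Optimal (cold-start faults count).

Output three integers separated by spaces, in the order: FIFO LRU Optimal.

--- FIFO ---
  step 0: ref 2 -> FAULT, frames=[2,-] (faults so far: 1)
  step 1: ref 2 -> HIT, frames=[2,-] (faults so far: 1)
  step 2: ref 2 -> HIT, frames=[2,-] (faults so far: 1)
  step 3: ref 1 -> FAULT, frames=[2,1] (faults so far: 2)
  step 4: ref 2 -> HIT, frames=[2,1] (faults so far: 2)
  step 5: ref 3 -> FAULT, evict 2, frames=[3,1] (faults so far: 3)
  step 6: ref 1 -> HIT, frames=[3,1] (faults so far: 3)
  step 7: ref 4 -> FAULT, evict 1, frames=[3,4] (faults so far: 4)
  step 8: ref 2 -> FAULT, evict 3, frames=[2,4] (faults so far: 5)
  step 9: ref 4 -> HIT, frames=[2,4] (faults so far: 5)
  step 10: ref 3 -> FAULT, evict 4, frames=[2,3] (faults so far: 6)
  FIFO total faults: 6
--- LRU ---
  step 0: ref 2 -> FAULT, frames=[2,-] (faults so far: 1)
  step 1: ref 2 -> HIT, frames=[2,-] (faults so far: 1)
  step 2: ref 2 -> HIT, frames=[2,-] (faults so far: 1)
  step 3: ref 1 -> FAULT, frames=[2,1] (faults so far: 2)
  step 4: ref 2 -> HIT, frames=[2,1] (faults so far: 2)
  step 5: ref 3 -> FAULT, evict 1, frames=[2,3] (faults so far: 3)
  step 6: ref 1 -> FAULT, evict 2, frames=[1,3] (faults so far: 4)
  step 7: ref 4 -> FAULT, evict 3, frames=[1,4] (faults so far: 5)
  step 8: ref 2 -> FAULT, evict 1, frames=[2,4] (faults so far: 6)
  step 9: ref 4 -> HIT, frames=[2,4] (faults so far: 6)
  step 10: ref 3 -> FAULT, evict 2, frames=[3,4] (faults so far: 7)
  LRU total faults: 7
--- Optimal ---
  step 0: ref 2 -> FAULT, frames=[2,-] (faults so far: 1)
  step 1: ref 2 -> HIT, frames=[2,-] (faults so far: 1)
  step 2: ref 2 -> HIT, frames=[2,-] (faults so far: 1)
  step 3: ref 1 -> FAULT, frames=[2,1] (faults so far: 2)
  step 4: ref 2 -> HIT, frames=[2,1] (faults so far: 2)
  step 5: ref 3 -> FAULT, evict 2, frames=[3,1] (faults so far: 3)
  step 6: ref 1 -> HIT, frames=[3,1] (faults so far: 3)
  step 7: ref 4 -> FAULT, evict 1, frames=[3,4] (faults so far: 4)
  step 8: ref 2 -> FAULT, evict 3, frames=[2,4] (faults so far: 5)
  step 9: ref 4 -> HIT, frames=[2,4] (faults so far: 5)
  step 10: ref 3 -> FAULT, evict 2, frames=[3,4] (faults so far: 6)
  Optimal total faults: 6

Answer: 6 7 6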